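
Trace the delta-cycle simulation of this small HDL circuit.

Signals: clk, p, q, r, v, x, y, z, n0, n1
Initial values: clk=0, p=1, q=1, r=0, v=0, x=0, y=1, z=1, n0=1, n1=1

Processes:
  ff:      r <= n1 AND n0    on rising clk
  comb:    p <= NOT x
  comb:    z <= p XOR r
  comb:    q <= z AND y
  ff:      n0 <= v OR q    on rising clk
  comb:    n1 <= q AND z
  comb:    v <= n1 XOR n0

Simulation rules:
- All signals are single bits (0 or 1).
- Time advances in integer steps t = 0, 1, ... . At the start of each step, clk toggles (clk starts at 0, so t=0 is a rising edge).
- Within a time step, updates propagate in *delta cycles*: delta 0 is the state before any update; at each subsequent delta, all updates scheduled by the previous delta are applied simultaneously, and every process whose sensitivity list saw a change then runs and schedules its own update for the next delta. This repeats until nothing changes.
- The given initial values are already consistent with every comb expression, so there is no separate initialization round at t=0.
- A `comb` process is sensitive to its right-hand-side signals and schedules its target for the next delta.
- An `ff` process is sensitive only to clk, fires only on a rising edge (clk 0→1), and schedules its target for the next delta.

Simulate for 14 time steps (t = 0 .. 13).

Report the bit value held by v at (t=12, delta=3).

[bits: clk,p,n1,q,r,v,y,n0,z,x]
t=0: Δ0=0111001110 Δ1=1111001110 Δ2=1111101110 Δ3=1111101100 Δ4=1100101100 Δ5=1100111100 | 5Δ
t=1: Δ0=1100111100 Δ1=0100111100 | 1Δ
t=2: Δ0=0100111100 Δ1=1100111100 Δ2=1100011100 Δ3=1100011110 Δ4=1101011110 Δ5=1111011110 Δ6=1111001110 | 6Δ
t=3: Δ0=1111001110 Δ1=0111001110 | 1Δ
t=4: Δ0=0111001110 Δ1=1111001110 Δ2=1111101110 Δ3=1111101100 Δ4=1100101100 Δ5=1100111100 | 5Δ
t=5: Δ0=1100111100 Δ1=0100111100 | 1Δ
t=6: Δ0=0100111100 Δ1=1100111100 Δ2=1100011100 Δ3=1100011110 Δ4=1101011110 Δ5=1111011110 Δ6=1111001110 | 6Δ
t=7: Δ0=1111001110 Δ1=0111001110 | 1Δ
t=8: Δ0=0111001110 Δ1=1111001110 Δ2=1111101110 Δ3=1111101100 Δ4=1100101100 Δ5=1100111100 | 5Δ
t=9: Δ0=1100111100 Δ1=0100111100 | 1Δ
t=10: Δ0=0100111100 Δ1=1100111100 Δ2=1100011100 Δ3=1100011110 Δ4=1101011110 Δ5=1111011110 Δ6=1111001110 | 6Δ
t=11: Δ0=1111001110 Δ1=0111001110 | 1Δ
t=12: Δ0=0111001110 Δ1=1111001110 Δ2=1111101110 Δ3=1111101100 Δ4=1100101100 Δ5=1100111100 | 5Δ
t=13: Δ0=1100111100 Δ1=0100111100 | 1Δ

0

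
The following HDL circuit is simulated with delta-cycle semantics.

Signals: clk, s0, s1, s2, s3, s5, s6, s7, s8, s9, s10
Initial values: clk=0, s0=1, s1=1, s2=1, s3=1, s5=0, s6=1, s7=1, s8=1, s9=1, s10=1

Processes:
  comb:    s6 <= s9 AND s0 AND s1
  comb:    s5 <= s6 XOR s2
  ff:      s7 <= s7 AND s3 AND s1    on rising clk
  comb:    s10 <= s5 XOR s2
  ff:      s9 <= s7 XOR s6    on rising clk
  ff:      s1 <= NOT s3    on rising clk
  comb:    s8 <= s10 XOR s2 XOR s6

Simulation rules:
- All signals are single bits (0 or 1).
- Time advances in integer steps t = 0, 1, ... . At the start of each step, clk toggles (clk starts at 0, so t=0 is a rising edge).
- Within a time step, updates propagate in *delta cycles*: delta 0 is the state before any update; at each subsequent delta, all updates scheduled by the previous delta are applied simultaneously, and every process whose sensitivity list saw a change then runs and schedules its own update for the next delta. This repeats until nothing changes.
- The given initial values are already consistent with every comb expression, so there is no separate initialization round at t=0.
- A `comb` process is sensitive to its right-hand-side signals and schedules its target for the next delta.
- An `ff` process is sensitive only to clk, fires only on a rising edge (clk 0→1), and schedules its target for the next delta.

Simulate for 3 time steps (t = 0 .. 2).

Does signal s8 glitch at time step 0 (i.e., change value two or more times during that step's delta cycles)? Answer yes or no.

yes

t0.Δ0 s3=1 s1=1 s2=1 s6=1 s7=1 s8=1 s0=1 clk=0 s5=0 s10=1 s9=1
t0.Δ1 s3=1 s1=1 s2=1 s6=1 s7=1 s8=1 s0=1 clk=1 s5=0 s10=1 s9=1
t0.Δ2 s3=1 s1=0 s2=1 s6=1 s7=1 s8=1 s0=1 clk=1 s5=0 s10=1 s9=0
t0.Δ3 s3=1 s1=0 s2=1 s6=0 s7=1 s8=1 s0=1 clk=1 s5=0 s10=1 s9=0
t0.Δ4 s3=1 s1=0 s2=1 s6=0 s7=1 s8=0 s0=1 clk=1 s5=1 s10=1 s9=0
t0.Δ5 s3=1 s1=0 s2=1 s6=0 s7=1 s8=0 s0=1 clk=1 s5=1 s10=0 s9=0
t0.Δ6 s3=1 s1=0 s2=1 s6=0 s7=1 s8=1 s0=1 clk=1 s5=1 s10=0 s9=0
t1.Δ0 s3=1 s1=0 s2=1 s6=0 s7=1 s8=1 s0=1 clk=1 s5=1 s10=0 s9=0
t1.Δ1 s3=1 s1=0 s2=1 s6=0 s7=1 s8=1 s0=1 clk=0 s5=1 s10=0 s9=0
t2.Δ0 s3=1 s1=0 s2=1 s6=0 s7=1 s8=1 s0=1 clk=0 s5=1 s10=0 s9=0
t2.Δ1 s3=1 s1=0 s2=1 s6=0 s7=1 s8=1 s0=1 clk=1 s5=1 s10=0 s9=0
t2.Δ2 s3=1 s1=0 s2=1 s6=0 s7=0 s8=1 s0=1 clk=1 s5=1 s10=0 s9=1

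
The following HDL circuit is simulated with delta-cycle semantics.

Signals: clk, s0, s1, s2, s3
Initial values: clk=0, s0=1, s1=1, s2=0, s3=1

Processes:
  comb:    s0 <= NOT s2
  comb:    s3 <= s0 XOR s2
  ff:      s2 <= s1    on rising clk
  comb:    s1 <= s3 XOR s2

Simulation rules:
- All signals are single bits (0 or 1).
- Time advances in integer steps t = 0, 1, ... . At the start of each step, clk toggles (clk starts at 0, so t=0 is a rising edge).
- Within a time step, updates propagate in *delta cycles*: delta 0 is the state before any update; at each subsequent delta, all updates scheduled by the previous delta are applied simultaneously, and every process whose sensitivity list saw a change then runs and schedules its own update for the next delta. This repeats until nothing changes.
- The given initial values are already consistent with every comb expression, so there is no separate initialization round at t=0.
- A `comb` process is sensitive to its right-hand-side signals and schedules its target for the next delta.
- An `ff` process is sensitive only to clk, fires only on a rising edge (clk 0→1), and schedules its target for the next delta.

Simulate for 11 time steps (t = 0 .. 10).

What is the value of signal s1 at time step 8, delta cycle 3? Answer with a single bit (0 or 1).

[bits: clk,s0,s2,s1,s3]
t=0: Δ0=01011 Δ1=11011 Δ2=11111 Δ3=10100 Δ4=10111 Δ5=10101 | 5Δ
t=1: Δ0=10101 Δ1=00101 | 1Δ
t=2: Δ0=00101 Δ1=10101 Δ2=10001 Δ3=11010 Δ4=11001 Δ5=11011 | 5Δ
t=3: Δ0=11011 Δ1=01011 | 1Δ
t=4: Δ0=01011 Δ1=11011 Δ2=11111 Δ3=10100 Δ4=10111 Δ5=10101 | 5Δ
t=5: Δ0=10101 Δ1=00101 | 1Δ
t=6: Δ0=00101 Δ1=10101 Δ2=10001 Δ3=11010 Δ4=11001 Δ5=11011 | 5Δ
t=7: Δ0=11011 Δ1=01011 | 1Δ
t=8: Δ0=01011 Δ1=11011 Δ2=11111 Δ3=10100 Δ4=10111 Δ5=10101 | 5Δ
t=9: Δ0=10101 Δ1=00101 | 1Δ
t=10: Δ0=00101 Δ1=10101 Δ2=10001 Δ3=11010 Δ4=11001 Δ5=11011 | 5Δ

0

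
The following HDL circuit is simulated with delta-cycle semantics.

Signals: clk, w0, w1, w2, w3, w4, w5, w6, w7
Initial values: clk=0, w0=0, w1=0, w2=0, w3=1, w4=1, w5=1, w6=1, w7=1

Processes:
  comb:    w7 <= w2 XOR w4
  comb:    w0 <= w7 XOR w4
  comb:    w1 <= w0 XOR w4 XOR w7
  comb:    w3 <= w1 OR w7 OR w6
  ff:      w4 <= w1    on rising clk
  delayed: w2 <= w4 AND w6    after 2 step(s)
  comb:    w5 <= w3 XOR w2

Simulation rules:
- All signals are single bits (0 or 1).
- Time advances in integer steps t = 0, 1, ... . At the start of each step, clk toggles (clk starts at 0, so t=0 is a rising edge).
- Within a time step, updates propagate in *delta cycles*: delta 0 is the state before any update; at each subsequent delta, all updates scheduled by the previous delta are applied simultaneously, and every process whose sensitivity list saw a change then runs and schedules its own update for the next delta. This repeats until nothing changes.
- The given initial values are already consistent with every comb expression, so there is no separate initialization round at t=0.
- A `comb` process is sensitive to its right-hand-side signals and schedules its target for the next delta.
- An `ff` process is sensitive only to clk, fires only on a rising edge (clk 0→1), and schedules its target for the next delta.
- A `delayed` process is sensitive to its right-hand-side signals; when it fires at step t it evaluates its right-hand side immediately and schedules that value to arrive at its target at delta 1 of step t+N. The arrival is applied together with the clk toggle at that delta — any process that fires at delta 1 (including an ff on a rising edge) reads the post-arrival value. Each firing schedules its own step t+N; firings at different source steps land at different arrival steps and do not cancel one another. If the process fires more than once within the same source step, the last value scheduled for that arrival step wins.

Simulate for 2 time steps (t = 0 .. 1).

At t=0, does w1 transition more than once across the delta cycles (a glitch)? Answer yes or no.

t0.Δ0 w4=1 w6=1 w1=0 w7=1 clk=0 w2=0 w3=1 w5=1 w0=0
t0.Δ1 w4=1 w6=1 w1=0 w7=1 clk=1 w2=0 w3=1 w5=1 w0=0
t0.Δ2 w4=0 w6=1 w1=0 w7=1 clk=1 w2=0 w3=1 w5=1 w0=0
t0.Δ3 w4=0 w6=1 w1=1 w7=0 clk=1 w2=0 w3=1 w5=1 w0=1
t0.Δ4 w4=0 w6=1 w1=1 w7=0 clk=1 w2=0 w3=1 w5=1 w0=0
t0.Δ5 w4=0 w6=1 w1=0 w7=0 clk=1 w2=0 w3=1 w5=1 w0=0
t1.Δ0 w4=0 w6=1 w1=0 w7=0 clk=1 w2=0 w3=1 w5=1 w0=0
t1.Δ1 w4=0 w6=1 w1=0 w7=0 clk=0 w2=0 w3=1 w5=1 w0=0

yes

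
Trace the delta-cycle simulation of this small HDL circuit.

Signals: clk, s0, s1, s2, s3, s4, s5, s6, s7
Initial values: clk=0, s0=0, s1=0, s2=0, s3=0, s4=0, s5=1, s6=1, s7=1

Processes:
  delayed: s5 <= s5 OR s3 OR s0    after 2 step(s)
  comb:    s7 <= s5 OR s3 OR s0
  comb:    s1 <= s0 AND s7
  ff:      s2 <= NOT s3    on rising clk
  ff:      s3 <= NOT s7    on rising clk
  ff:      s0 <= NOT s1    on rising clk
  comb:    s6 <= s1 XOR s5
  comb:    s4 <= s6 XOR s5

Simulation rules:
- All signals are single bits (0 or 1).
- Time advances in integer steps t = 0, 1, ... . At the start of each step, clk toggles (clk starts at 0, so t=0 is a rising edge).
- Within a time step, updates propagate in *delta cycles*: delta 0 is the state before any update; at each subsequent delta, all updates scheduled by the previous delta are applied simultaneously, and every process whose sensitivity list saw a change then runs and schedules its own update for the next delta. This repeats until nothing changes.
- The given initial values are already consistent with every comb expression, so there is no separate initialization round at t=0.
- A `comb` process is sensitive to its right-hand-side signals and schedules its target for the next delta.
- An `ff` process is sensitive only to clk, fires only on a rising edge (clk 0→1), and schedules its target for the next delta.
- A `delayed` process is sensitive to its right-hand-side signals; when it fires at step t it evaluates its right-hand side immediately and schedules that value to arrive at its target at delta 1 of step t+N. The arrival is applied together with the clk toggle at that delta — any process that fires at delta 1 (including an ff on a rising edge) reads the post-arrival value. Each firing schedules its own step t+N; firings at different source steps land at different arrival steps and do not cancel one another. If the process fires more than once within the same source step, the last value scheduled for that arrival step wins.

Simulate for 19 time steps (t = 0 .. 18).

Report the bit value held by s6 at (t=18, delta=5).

[bits: s1,s7,clk,s6,s0,s5,s4,s2,s3]
t=0: Δ0=010101000 Δ1=011101000 Δ2=011111010 Δ3=111111010 Δ4=111011010 Δ5=111011110 | 5Δ
t=1: Δ0=111011110 Δ1=110011110 | 1Δ
t=2: Δ0=110011110 Δ1=111011110 Δ2=111001110 Δ3=011001110 Δ4=011101110 Δ5=011101010 | 5Δ
t=3: Δ0=011101010 Δ1=010101010 | 1Δ
t=4: Δ0=010101010 Δ1=011101010 Δ2=011111010 Δ3=111111010 Δ4=111011010 Δ5=111011110 | 5Δ
t=5: Δ0=111011110 Δ1=110011110 | 1Δ
t=6: Δ0=110011110 Δ1=111011110 Δ2=111001110 Δ3=011001110 Δ4=011101110 Δ5=011101010 | 5Δ
t=7: Δ0=011101010 Δ1=010101010 | 1Δ
t=8: Δ0=010101010 Δ1=011101010 Δ2=011111010 Δ3=111111010 Δ4=111011010 Δ5=111011110 | 5Δ
t=9: Δ0=111011110 Δ1=110011110 | 1Δ
t=10: Δ0=110011110 Δ1=111011110 Δ2=111001110 Δ3=011001110 Δ4=011101110 Δ5=011101010 | 5Δ
t=11: Δ0=011101010 Δ1=010101010 | 1Δ
t=12: Δ0=010101010 Δ1=011101010 Δ2=011111010 Δ3=111111010 Δ4=111011010 Δ5=111011110 | 5Δ
t=13: Δ0=111011110 Δ1=110011110 | 1Δ
t=14: Δ0=110011110 Δ1=111011110 Δ2=111001110 Δ3=011001110 Δ4=011101110 Δ5=011101010 | 5Δ
t=15: Δ0=011101010 Δ1=010101010 | 1Δ
t=16: Δ0=010101010 Δ1=011101010 Δ2=011111010 Δ3=111111010 Δ4=111011010 Δ5=111011110 | 5Δ
t=17: Δ0=111011110 Δ1=110011110 | 1Δ
t=18: Δ0=110011110 Δ1=111011110 Δ2=111001110 Δ3=011001110 Δ4=011101110 Δ5=011101010 | 5Δ

1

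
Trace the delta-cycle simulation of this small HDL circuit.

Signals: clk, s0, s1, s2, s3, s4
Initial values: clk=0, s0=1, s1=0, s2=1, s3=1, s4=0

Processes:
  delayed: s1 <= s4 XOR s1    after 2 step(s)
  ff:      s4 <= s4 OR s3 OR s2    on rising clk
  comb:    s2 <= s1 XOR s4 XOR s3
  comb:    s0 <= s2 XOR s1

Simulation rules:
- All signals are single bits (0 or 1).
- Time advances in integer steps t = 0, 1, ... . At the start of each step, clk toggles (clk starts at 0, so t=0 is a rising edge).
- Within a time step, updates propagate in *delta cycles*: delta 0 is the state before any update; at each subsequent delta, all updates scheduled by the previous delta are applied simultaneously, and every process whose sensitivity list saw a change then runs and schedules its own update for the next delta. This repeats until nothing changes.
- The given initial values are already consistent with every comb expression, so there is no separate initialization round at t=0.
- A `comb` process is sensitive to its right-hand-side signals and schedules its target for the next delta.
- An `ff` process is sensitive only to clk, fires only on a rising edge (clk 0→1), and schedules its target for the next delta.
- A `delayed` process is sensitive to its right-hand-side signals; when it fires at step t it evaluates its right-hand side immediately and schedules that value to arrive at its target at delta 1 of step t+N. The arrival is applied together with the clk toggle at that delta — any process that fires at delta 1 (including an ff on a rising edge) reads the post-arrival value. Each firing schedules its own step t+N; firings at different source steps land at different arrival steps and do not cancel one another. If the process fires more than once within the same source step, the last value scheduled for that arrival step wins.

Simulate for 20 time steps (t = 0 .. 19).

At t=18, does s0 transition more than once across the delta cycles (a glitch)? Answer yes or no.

yes

t=0 Δ0: s1=0 s2=1 clk=0 s3=1 s0=1 s4=0
  Δ1: clk:0→1
  Δ2: s4:0→1
  Δ3: s2:1→0
  Δ4: s0:1→0
  (4Δ to stable)
t=1 Δ0: s1=0 s2=0 clk=1 s3=1 s0=0 s4=1
  Δ1: clk:1→0
  (1Δ to stable)
t=2 Δ0: s1=0 s2=0 clk=0 s3=1 s0=0 s4=1
  Δ1: s1:0→1, clk:0→1
  Δ2: s2:0→1, s0:0→1
  Δ3: s0:1→0
  (3Δ to stable)
t=3 Δ0: s1=1 s2=1 clk=1 s3=1 s0=0 s4=1
  Δ1: clk:1→0
  (1Δ to stable)
t=4 Δ0: s1=1 s2=1 clk=0 s3=1 s0=0 s4=1
  Δ1: s1:1→0, clk:0→1
  Δ2: s2:1→0, s0:0→1
  Δ3: s0:1→0
  (3Δ to stable)
t=5 Δ0: s1=0 s2=0 clk=1 s3=1 s0=0 s4=1
  Δ1: clk:1→0
  (1Δ to stable)
t=6 Δ0: s1=0 s2=0 clk=0 s3=1 s0=0 s4=1
  Δ1: s1:0→1, clk:0→1
  Δ2: s2:0→1, s0:0→1
  Δ3: s0:1→0
  (3Δ to stable)
t=7 Δ0: s1=1 s2=1 clk=1 s3=1 s0=0 s4=1
  Δ1: clk:1→0
  (1Δ to stable)
t=8 Δ0: s1=1 s2=1 clk=0 s3=1 s0=0 s4=1
  Δ1: s1:1→0, clk:0→1
  Δ2: s2:1→0, s0:0→1
  Δ3: s0:1→0
  (3Δ to stable)
t=9 Δ0: s1=0 s2=0 clk=1 s3=1 s0=0 s4=1
  Δ1: clk:1→0
  (1Δ to stable)
t=10 Δ0: s1=0 s2=0 clk=0 s3=1 s0=0 s4=1
  Δ1: s1:0→1, clk:0→1
  Δ2: s2:0→1, s0:0→1
  Δ3: s0:1→0
  (3Δ to stable)
t=11 Δ0: s1=1 s2=1 clk=1 s3=1 s0=0 s4=1
  Δ1: clk:1→0
  (1Δ to stable)
t=12 Δ0: s1=1 s2=1 clk=0 s3=1 s0=0 s4=1
  Δ1: s1:1→0, clk:0→1
  Δ2: s2:1→0, s0:0→1
  Δ3: s0:1→0
  (3Δ to stable)
t=13 Δ0: s1=0 s2=0 clk=1 s3=1 s0=0 s4=1
  Δ1: clk:1→0
  (1Δ to stable)
t=14 Δ0: s1=0 s2=0 clk=0 s3=1 s0=0 s4=1
  Δ1: s1:0→1, clk:0→1
  Δ2: s2:0→1, s0:0→1
  Δ3: s0:1→0
  (3Δ to stable)
t=15 Δ0: s1=1 s2=1 clk=1 s3=1 s0=0 s4=1
  Δ1: clk:1→0
  (1Δ to stable)
t=16 Δ0: s1=1 s2=1 clk=0 s3=1 s0=0 s4=1
  Δ1: s1:1→0, clk:0→1
  Δ2: s2:1→0, s0:0→1
  Δ3: s0:1→0
  (3Δ to stable)
t=17 Δ0: s1=0 s2=0 clk=1 s3=1 s0=0 s4=1
  Δ1: clk:1→0
  (1Δ to stable)
t=18 Δ0: s1=0 s2=0 clk=0 s3=1 s0=0 s4=1
  Δ1: s1:0→1, clk:0→1
  Δ2: s2:0→1, s0:0→1
  Δ3: s0:1→0
  (3Δ to stable)
t=19 Δ0: s1=1 s2=1 clk=1 s3=1 s0=0 s4=1
  Δ1: clk:1→0
  (1Δ to stable)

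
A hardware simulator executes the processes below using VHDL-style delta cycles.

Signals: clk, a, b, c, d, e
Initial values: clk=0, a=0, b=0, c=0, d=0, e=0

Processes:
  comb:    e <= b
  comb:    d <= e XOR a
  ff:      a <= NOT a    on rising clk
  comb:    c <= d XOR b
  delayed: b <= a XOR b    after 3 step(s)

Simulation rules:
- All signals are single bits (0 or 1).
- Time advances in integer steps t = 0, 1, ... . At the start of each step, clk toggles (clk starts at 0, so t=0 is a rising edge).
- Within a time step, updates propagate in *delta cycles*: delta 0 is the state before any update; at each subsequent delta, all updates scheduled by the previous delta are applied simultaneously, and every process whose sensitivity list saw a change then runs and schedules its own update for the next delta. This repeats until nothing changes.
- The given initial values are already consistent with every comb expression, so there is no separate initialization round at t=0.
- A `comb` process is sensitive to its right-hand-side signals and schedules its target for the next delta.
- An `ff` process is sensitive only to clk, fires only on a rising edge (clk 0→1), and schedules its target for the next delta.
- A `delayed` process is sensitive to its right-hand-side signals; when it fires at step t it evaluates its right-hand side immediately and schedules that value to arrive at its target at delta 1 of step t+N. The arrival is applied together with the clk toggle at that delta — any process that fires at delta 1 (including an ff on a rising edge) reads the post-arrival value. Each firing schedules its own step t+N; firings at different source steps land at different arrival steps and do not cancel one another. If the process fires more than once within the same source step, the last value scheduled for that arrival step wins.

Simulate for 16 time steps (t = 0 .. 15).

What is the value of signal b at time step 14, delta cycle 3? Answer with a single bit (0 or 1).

0

[bits: c,clk,a,d,b,e]
t=0: Δ0=000000 Δ1=010000 Δ2=011000 Δ3=011100 Δ4=111100 | 4Δ
t=1: Δ0=111100 Δ1=101100 | 1Δ
t=2: Δ0=101100 Δ1=111100 Δ2=110100 Δ3=110000 Δ4=010000 | 4Δ
t=3: Δ0=010000 Δ1=000010 Δ2=100011 Δ3=100111 Δ4=000111 | 4Δ
t=4: Δ0=000111 Δ1=010111 Δ2=011111 Δ3=011011 Δ4=111011 | 4Δ
t=5: Δ0=111011 Δ1=101001 Δ2=001000 Δ3=001100 Δ4=101100 | 4Δ
t=6: Δ0=101100 Δ1=111110 Δ2=010111 | 2Δ
t=7: Δ0=010111 Δ1=000101 Δ2=100100 Δ3=100000 Δ4=000000 | 4Δ
t=8: Δ0=000000 Δ1=010010 Δ2=111011 | 2Δ
t=9: Δ0=111011 Δ1=101011 | 1Δ
t=10: Δ0=101011 Δ1=111001 Δ2=010000 | 2Δ
t=11: Δ0=010000 Δ1=000000 | 1Δ
t=12: Δ0=000000 Δ1=010000 Δ2=011000 Δ3=011100 Δ4=111100 | 4Δ
t=13: Δ0=111100 Δ1=101100 | 1Δ
t=14: Δ0=101100 Δ1=111100 Δ2=110100 Δ3=110000 Δ4=010000 | 4Δ
t=15: Δ0=010000 Δ1=000010 Δ2=100011 Δ3=100111 Δ4=000111 | 4Δ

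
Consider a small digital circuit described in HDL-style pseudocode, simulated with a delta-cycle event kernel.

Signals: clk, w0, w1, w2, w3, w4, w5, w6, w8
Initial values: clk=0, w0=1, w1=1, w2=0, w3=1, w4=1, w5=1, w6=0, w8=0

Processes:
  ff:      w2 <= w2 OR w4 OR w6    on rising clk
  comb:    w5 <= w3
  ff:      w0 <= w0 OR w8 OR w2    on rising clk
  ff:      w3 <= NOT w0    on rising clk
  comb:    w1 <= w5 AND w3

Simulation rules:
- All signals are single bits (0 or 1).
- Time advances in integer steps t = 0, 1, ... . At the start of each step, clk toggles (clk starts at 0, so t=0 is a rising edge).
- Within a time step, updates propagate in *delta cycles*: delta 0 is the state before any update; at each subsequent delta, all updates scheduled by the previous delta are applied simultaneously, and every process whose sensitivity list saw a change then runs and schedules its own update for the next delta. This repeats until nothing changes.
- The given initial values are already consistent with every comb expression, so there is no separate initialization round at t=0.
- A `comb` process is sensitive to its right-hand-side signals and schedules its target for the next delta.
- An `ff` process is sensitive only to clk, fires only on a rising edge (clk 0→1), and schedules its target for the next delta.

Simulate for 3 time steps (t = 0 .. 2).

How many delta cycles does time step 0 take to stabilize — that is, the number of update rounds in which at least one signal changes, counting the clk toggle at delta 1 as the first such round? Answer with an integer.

3

t0.Δ0 w3=1 w2=0 w0=1 w8=0 w5=1 w4=1 w6=0 clk=0 w1=1
t0.Δ1 w3=1 w2=0 w0=1 w8=0 w5=1 w4=1 w6=0 clk=1 w1=1
t0.Δ2 w3=0 w2=1 w0=1 w8=0 w5=1 w4=1 w6=0 clk=1 w1=1
t0.Δ3 w3=0 w2=1 w0=1 w8=0 w5=0 w4=1 w6=0 clk=1 w1=0
t1.Δ0 w3=0 w2=1 w0=1 w8=0 w5=0 w4=1 w6=0 clk=1 w1=0
t1.Δ1 w3=0 w2=1 w0=1 w8=0 w5=0 w4=1 w6=0 clk=0 w1=0
t2.Δ0 w3=0 w2=1 w0=1 w8=0 w5=0 w4=1 w6=0 clk=0 w1=0
t2.Δ1 w3=0 w2=1 w0=1 w8=0 w5=0 w4=1 w6=0 clk=1 w1=0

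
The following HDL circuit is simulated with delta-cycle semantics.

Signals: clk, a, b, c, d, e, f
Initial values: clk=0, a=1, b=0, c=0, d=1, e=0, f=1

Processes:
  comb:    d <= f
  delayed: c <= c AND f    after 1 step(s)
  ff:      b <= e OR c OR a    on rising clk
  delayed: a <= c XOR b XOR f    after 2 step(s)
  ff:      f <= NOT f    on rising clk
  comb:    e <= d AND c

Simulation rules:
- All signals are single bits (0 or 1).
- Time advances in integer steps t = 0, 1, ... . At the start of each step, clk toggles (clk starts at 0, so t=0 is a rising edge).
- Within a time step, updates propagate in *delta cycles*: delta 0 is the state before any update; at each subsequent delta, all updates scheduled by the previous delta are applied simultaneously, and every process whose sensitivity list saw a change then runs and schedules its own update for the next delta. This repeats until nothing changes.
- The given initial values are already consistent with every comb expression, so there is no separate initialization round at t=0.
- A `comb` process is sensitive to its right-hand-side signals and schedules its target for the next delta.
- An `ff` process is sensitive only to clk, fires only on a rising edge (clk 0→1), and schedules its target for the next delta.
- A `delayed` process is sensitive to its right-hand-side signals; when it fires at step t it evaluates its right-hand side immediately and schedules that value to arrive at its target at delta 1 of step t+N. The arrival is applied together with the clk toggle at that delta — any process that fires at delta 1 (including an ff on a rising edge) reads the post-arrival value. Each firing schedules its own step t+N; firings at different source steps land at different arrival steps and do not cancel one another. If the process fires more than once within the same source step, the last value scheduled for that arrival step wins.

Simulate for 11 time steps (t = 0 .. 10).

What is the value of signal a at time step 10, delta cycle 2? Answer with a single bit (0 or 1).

1

[bits: f,clk,a,d,e,b,c]
t=0: Δ0=1011000 Δ1=1111000 Δ2=0111010 Δ3=0110010 | 3Δ
t=1: Δ0=0110010 Δ1=0010010 | 1Δ
t=2: Δ0=0010010 Δ1=0110010 Δ2=1110010 Δ3=1111010 | 3Δ
t=3: Δ0=1111010 Δ1=1011010 | 1Δ
t=4: Δ0=1011010 Δ1=1101010 Δ2=0101000 Δ3=0100000 | 3Δ
t=5: Δ0=0100000 Δ1=0000000 | 1Δ
t=6: Δ0=0000000 Δ1=0100000 Δ2=1100000 Δ3=1101000 | 3Δ
t=7: Δ0=1101000 Δ1=1001000 | 1Δ
t=8: Δ0=1001000 Δ1=1111000 Δ2=0111010 Δ3=0110010 | 3Δ
t=9: Δ0=0110010 Δ1=0010010 | 1Δ
t=10: Δ0=0010010 Δ1=0110010 Δ2=1110010 Δ3=1111010 | 3Δ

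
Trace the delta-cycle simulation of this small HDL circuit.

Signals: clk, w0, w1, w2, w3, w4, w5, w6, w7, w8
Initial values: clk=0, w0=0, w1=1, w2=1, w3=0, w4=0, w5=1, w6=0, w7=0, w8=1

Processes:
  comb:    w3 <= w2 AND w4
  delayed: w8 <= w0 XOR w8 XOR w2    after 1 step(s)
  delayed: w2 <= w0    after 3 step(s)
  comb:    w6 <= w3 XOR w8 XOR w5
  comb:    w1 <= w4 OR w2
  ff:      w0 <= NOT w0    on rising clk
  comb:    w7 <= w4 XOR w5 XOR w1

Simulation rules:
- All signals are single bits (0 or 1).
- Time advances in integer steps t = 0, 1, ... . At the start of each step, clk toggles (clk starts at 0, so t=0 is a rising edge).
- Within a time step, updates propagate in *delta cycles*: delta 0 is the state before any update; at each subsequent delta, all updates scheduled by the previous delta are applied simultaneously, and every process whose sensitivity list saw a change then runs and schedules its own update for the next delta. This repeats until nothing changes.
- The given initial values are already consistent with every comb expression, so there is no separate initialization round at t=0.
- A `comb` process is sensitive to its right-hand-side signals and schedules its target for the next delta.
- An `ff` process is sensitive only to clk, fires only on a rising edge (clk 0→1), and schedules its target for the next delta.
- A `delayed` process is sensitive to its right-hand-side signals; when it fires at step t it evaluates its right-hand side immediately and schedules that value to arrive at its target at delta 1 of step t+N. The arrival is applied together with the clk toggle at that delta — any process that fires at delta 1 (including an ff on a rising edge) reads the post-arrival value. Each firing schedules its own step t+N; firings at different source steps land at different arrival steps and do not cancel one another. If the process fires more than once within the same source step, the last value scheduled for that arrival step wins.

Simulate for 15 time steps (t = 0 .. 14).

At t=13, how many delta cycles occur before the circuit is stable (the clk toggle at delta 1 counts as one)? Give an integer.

3

[bits: w6,clk,w0,w8,w1,w3,w4,w2,w7,w5]
t=0: Δ0=0001100101 Δ1=0101100101 Δ2=0111100101 | 2Δ
t=1: Δ0=0111100101 Δ1=0011100101 | 1Δ
t=2: Δ0=0011100101 Δ1=0111100101 Δ2=0101100101 | 2Δ
t=3: Δ0=0101100101 Δ1=0000100101 Δ2=1000100101 | 2Δ
t=4: Δ0=1000100101 Δ1=1101100101 Δ2=0111100101 | 2Δ
t=5: Δ0=0111100101 Δ1=0011100001 Δ2=0011000001 Δ3=0011000011 | 3Δ
t=6: Δ0=0011000011 Δ1=0110000011 Δ2=1100000011 | 2Δ
t=7: Δ0=1100000011 Δ1=1000000111 Δ2=1000100111 Δ3=1000100101 | 3Δ
t=8: Δ0=1000100101 Δ1=1101100101 Δ2=0111100101 | 2Δ
t=9: Δ0=0111100101 Δ1=0011100001 Δ2=0011000001 Δ3=0011000011 | 3Δ
t=10: Δ0=0011000011 Δ1=0110000011 Δ2=1100000011 | 2Δ
t=11: Δ0=1100000011 Δ1=1000000111 Δ2=1000100111 Δ3=1000100101 | 3Δ
t=12: Δ0=1000100101 Δ1=1101100101 Δ2=0111100101 | 2Δ
t=13: Δ0=0111100101 Δ1=0011100001 Δ2=0011000001 Δ3=0011000011 | 3Δ
t=14: Δ0=0011000011 Δ1=0110000011 Δ2=1100000011 | 2Δ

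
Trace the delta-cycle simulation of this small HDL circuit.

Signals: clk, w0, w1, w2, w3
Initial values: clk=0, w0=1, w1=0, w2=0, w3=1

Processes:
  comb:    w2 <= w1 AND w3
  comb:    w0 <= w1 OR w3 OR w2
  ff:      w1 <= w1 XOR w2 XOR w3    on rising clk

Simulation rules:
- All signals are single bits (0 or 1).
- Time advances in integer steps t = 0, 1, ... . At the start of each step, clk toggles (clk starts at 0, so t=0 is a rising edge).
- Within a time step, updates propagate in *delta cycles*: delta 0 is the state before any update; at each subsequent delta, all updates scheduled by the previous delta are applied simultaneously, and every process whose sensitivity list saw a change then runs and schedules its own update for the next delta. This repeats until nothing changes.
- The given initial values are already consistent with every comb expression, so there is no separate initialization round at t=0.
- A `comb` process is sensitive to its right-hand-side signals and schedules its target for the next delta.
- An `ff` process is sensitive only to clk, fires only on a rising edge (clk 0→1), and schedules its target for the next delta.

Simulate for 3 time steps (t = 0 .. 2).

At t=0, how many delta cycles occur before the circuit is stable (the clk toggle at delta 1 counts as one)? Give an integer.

t=0 Δ0: w2=0 w3=1 w1=0 w0=1 clk=0
  Δ1: clk:0→1
  Δ2: w1:0→1
  Δ3: w2:0→1
  (3Δ to stable)
t=1 Δ0: w2=1 w3=1 w1=1 w0=1 clk=1
  Δ1: clk:1→0
  (1Δ to stable)
t=2 Δ0: w2=1 w3=1 w1=1 w0=1 clk=0
  Δ1: clk:0→1
  (1Δ to stable)

3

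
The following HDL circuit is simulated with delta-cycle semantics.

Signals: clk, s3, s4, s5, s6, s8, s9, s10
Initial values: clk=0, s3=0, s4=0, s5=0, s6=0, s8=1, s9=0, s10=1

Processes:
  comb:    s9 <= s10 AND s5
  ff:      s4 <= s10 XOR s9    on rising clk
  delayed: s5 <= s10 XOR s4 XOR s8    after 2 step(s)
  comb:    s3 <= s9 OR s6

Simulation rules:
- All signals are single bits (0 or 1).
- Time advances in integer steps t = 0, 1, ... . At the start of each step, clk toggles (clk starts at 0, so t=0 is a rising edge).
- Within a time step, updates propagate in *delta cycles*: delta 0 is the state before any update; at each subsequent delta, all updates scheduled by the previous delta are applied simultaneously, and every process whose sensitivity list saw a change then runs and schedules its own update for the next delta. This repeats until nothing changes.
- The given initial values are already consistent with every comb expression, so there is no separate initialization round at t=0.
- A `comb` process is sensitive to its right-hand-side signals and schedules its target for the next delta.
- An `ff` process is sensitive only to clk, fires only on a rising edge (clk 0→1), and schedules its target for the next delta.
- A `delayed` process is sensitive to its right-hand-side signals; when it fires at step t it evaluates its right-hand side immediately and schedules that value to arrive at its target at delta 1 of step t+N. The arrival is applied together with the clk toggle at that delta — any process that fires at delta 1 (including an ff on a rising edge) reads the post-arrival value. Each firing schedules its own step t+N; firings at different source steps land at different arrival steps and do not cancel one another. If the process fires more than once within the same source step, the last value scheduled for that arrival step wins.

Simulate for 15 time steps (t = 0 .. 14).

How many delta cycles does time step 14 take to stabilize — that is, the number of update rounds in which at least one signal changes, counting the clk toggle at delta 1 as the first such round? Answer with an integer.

3

t0.Δ0 s5=0 s10=1 s4=0 s3=0 s9=0 s8=1 clk=0 s6=0
t0.Δ1 s5=0 s10=1 s4=0 s3=0 s9=0 s8=1 clk=1 s6=0
t0.Δ2 s5=0 s10=1 s4=1 s3=0 s9=0 s8=1 clk=1 s6=0
t1.Δ0 s5=0 s10=1 s4=1 s3=0 s9=0 s8=1 clk=1 s6=0
t1.Δ1 s5=0 s10=1 s4=1 s3=0 s9=0 s8=1 clk=0 s6=0
t2.Δ0 s5=0 s10=1 s4=1 s3=0 s9=0 s8=1 clk=0 s6=0
t2.Δ1 s5=1 s10=1 s4=1 s3=0 s9=0 s8=1 clk=1 s6=0
t2.Δ2 s5=1 s10=1 s4=1 s3=0 s9=1 s8=1 clk=1 s6=0
t2.Δ3 s5=1 s10=1 s4=1 s3=1 s9=1 s8=1 clk=1 s6=0
t3.Δ0 s5=1 s10=1 s4=1 s3=1 s9=1 s8=1 clk=1 s6=0
t3.Δ1 s5=1 s10=1 s4=1 s3=1 s9=1 s8=1 clk=0 s6=0
t4.Δ0 s5=1 s10=1 s4=1 s3=1 s9=1 s8=1 clk=0 s6=0
t4.Δ1 s5=1 s10=1 s4=1 s3=1 s9=1 s8=1 clk=1 s6=0
t4.Δ2 s5=1 s10=1 s4=0 s3=1 s9=1 s8=1 clk=1 s6=0
t5.Δ0 s5=1 s10=1 s4=0 s3=1 s9=1 s8=1 clk=1 s6=0
t5.Δ1 s5=1 s10=1 s4=0 s3=1 s9=1 s8=1 clk=0 s6=0
t6.Δ0 s5=1 s10=1 s4=0 s3=1 s9=1 s8=1 clk=0 s6=0
t6.Δ1 s5=0 s10=1 s4=0 s3=1 s9=1 s8=1 clk=1 s6=0
t6.Δ2 s5=0 s10=1 s4=0 s3=1 s9=0 s8=1 clk=1 s6=0
t6.Δ3 s5=0 s10=1 s4=0 s3=0 s9=0 s8=1 clk=1 s6=0
t7.Δ0 s5=0 s10=1 s4=0 s3=0 s9=0 s8=1 clk=1 s6=0
t7.Δ1 s5=0 s10=1 s4=0 s3=0 s9=0 s8=1 clk=0 s6=0
t8.Δ0 s5=0 s10=1 s4=0 s3=0 s9=0 s8=1 clk=0 s6=0
t8.Δ1 s5=0 s10=1 s4=0 s3=0 s9=0 s8=1 clk=1 s6=0
t8.Δ2 s5=0 s10=1 s4=1 s3=0 s9=0 s8=1 clk=1 s6=0
t9.Δ0 s5=0 s10=1 s4=1 s3=0 s9=0 s8=1 clk=1 s6=0
t9.Δ1 s5=0 s10=1 s4=1 s3=0 s9=0 s8=1 clk=0 s6=0
t10.Δ0 s5=0 s10=1 s4=1 s3=0 s9=0 s8=1 clk=0 s6=0
t10.Δ1 s5=1 s10=1 s4=1 s3=0 s9=0 s8=1 clk=1 s6=0
t10.Δ2 s5=1 s10=1 s4=1 s3=0 s9=1 s8=1 clk=1 s6=0
t10.Δ3 s5=1 s10=1 s4=1 s3=1 s9=1 s8=1 clk=1 s6=0
t11.Δ0 s5=1 s10=1 s4=1 s3=1 s9=1 s8=1 clk=1 s6=0
t11.Δ1 s5=1 s10=1 s4=1 s3=1 s9=1 s8=1 clk=0 s6=0
t12.Δ0 s5=1 s10=1 s4=1 s3=1 s9=1 s8=1 clk=0 s6=0
t12.Δ1 s5=1 s10=1 s4=1 s3=1 s9=1 s8=1 clk=1 s6=0
t12.Δ2 s5=1 s10=1 s4=0 s3=1 s9=1 s8=1 clk=1 s6=0
t13.Δ0 s5=1 s10=1 s4=0 s3=1 s9=1 s8=1 clk=1 s6=0
t13.Δ1 s5=1 s10=1 s4=0 s3=1 s9=1 s8=1 clk=0 s6=0
t14.Δ0 s5=1 s10=1 s4=0 s3=1 s9=1 s8=1 clk=0 s6=0
t14.Δ1 s5=0 s10=1 s4=0 s3=1 s9=1 s8=1 clk=1 s6=0
t14.Δ2 s5=0 s10=1 s4=0 s3=1 s9=0 s8=1 clk=1 s6=0
t14.Δ3 s5=0 s10=1 s4=0 s3=0 s9=0 s8=1 clk=1 s6=0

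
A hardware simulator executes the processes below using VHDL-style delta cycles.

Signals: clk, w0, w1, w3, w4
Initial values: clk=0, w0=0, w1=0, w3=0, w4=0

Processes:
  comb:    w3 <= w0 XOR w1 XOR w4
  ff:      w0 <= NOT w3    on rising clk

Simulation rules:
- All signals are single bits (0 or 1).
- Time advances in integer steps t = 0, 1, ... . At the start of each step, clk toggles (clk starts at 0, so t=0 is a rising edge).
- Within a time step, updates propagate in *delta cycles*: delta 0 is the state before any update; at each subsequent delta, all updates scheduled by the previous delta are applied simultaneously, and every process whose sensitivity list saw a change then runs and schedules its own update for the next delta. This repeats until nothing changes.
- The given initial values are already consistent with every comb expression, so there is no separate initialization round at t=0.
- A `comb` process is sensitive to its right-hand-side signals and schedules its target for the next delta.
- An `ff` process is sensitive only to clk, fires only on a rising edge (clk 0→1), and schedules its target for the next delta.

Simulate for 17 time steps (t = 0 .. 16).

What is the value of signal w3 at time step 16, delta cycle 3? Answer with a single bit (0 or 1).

1

[bits: clk,w4,w1,w0,w3]
t=0: Δ0=00000 Δ1=10000 Δ2=10010 Δ3=10011 | 3Δ
t=1: Δ0=10011 Δ1=00011 | 1Δ
t=2: Δ0=00011 Δ1=10011 Δ2=10001 Δ3=10000 | 3Δ
t=3: Δ0=10000 Δ1=00000 | 1Δ
t=4: Δ0=00000 Δ1=10000 Δ2=10010 Δ3=10011 | 3Δ
t=5: Δ0=10011 Δ1=00011 | 1Δ
t=6: Δ0=00011 Δ1=10011 Δ2=10001 Δ3=10000 | 3Δ
t=7: Δ0=10000 Δ1=00000 | 1Δ
t=8: Δ0=00000 Δ1=10000 Δ2=10010 Δ3=10011 | 3Δ
t=9: Δ0=10011 Δ1=00011 | 1Δ
t=10: Δ0=00011 Δ1=10011 Δ2=10001 Δ3=10000 | 3Δ
t=11: Δ0=10000 Δ1=00000 | 1Δ
t=12: Δ0=00000 Δ1=10000 Δ2=10010 Δ3=10011 | 3Δ
t=13: Δ0=10011 Δ1=00011 | 1Δ
t=14: Δ0=00011 Δ1=10011 Δ2=10001 Δ3=10000 | 3Δ
t=15: Δ0=10000 Δ1=00000 | 1Δ
t=16: Δ0=00000 Δ1=10000 Δ2=10010 Δ3=10011 | 3Δ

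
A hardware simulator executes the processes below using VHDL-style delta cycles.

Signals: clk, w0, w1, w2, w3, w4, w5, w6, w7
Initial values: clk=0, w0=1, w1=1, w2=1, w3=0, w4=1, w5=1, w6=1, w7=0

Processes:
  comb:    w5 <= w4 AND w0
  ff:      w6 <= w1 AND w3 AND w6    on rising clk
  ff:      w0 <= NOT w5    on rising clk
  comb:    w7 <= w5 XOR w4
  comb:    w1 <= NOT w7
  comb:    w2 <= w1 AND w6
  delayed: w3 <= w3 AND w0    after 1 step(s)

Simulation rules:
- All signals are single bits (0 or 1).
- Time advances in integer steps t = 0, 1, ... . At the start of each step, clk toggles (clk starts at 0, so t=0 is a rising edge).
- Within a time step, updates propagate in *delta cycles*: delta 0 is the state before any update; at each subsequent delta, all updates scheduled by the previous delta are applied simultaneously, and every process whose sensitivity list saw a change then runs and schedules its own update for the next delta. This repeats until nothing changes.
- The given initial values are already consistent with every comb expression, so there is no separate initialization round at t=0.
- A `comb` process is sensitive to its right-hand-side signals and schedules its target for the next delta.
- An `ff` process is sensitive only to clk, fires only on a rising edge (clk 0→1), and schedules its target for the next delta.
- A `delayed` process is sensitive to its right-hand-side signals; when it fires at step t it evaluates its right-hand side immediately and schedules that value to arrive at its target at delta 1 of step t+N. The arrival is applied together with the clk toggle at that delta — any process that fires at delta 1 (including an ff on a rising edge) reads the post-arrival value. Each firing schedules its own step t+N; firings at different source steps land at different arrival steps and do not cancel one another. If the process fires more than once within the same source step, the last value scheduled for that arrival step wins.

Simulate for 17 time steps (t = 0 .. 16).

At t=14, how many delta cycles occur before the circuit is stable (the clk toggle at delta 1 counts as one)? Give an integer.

5

t0.Δ0 w7=0 w5=1 w4=1 clk=0 w2=1 w1=1 w3=0 w6=1 w0=1
t0.Δ1 w7=0 w5=1 w4=1 clk=1 w2=1 w1=1 w3=0 w6=1 w0=1
t0.Δ2 w7=0 w5=1 w4=1 clk=1 w2=1 w1=1 w3=0 w6=0 w0=0
t0.Δ3 w7=0 w5=0 w4=1 clk=1 w2=0 w1=1 w3=0 w6=0 w0=0
t0.Δ4 w7=1 w5=0 w4=1 clk=1 w2=0 w1=1 w3=0 w6=0 w0=0
t0.Δ5 w7=1 w5=0 w4=1 clk=1 w2=0 w1=0 w3=0 w6=0 w0=0
t1.Δ0 w7=1 w5=0 w4=1 clk=1 w2=0 w1=0 w3=0 w6=0 w0=0
t1.Δ1 w7=1 w5=0 w4=1 clk=0 w2=0 w1=0 w3=0 w6=0 w0=0
t2.Δ0 w7=1 w5=0 w4=1 clk=0 w2=0 w1=0 w3=0 w6=0 w0=0
t2.Δ1 w7=1 w5=0 w4=1 clk=1 w2=0 w1=0 w3=0 w6=0 w0=0
t2.Δ2 w7=1 w5=0 w4=1 clk=1 w2=0 w1=0 w3=0 w6=0 w0=1
t2.Δ3 w7=1 w5=1 w4=1 clk=1 w2=0 w1=0 w3=0 w6=0 w0=1
t2.Δ4 w7=0 w5=1 w4=1 clk=1 w2=0 w1=0 w3=0 w6=0 w0=1
t2.Δ5 w7=0 w5=1 w4=1 clk=1 w2=0 w1=1 w3=0 w6=0 w0=1
t3.Δ0 w7=0 w5=1 w4=1 clk=1 w2=0 w1=1 w3=0 w6=0 w0=1
t3.Δ1 w7=0 w5=1 w4=1 clk=0 w2=0 w1=1 w3=0 w6=0 w0=1
t4.Δ0 w7=0 w5=1 w4=1 clk=0 w2=0 w1=1 w3=0 w6=0 w0=1
t4.Δ1 w7=0 w5=1 w4=1 clk=1 w2=0 w1=1 w3=0 w6=0 w0=1
t4.Δ2 w7=0 w5=1 w4=1 clk=1 w2=0 w1=1 w3=0 w6=0 w0=0
t4.Δ3 w7=0 w5=0 w4=1 clk=1 w2=0 w1=1 w3=0 w6=0 w0=0
t4.Δ4 w7=1 w5=0 w4=1 clk=1 w2=0 w1=1 w3=0 w6=0 w0=0
t4.Δ5 w7=1 w5=0 w4=1 clk=1 w2=0 w1=0 w3=0 w6=0 w0=0
t5.Δ0 w7=1 w5=0 w4=1 clk=1 w2=0 w1=0 w3=0 w6=0 w0=0
t5.Δ1 w7=1 w5=0 w4=1 clk=0 w2=0 w1=0 w3=0 w6=0 w0=0
t6.Δ0 w7=1 w5=0 w4=1 clk=0 w2=0 w1=0 w3=0 w6=0 w0=0
t6.Δ1 w7=1 w5=0 w4=1 clk=1 w2=0 w1=0 w3=0 w6=0 w0=0
t6.Δ2 w7=1 w5=0 w4=1 clk=1 w2=0 w1=0 w3=0 w6=0 w0=1
t6.Δ3 w7=1 w5=1 w4=1 clk=1 w2=0 w1=0 w3=0 w6=0 w0=1
t6.Δ4 w7=0 w5=1 w4=1 clk=1 w2=0 w1=0 w3=0 w6=0 w0=1
t6.Δ5 w7=0 w5=1 w4=1 clk=1 w2=0 w1=1 w3=0 w6=0 w0=1
t7.Δ0 w7=0 w5=1 w4=1 clk=1 w2=0 w1=1 w3=0 w6=0 w0=1
t7.Δ1 w7=0 w5=1 w4=1 clk=0 w2=0 w1=1 w3=0 w6=0 w0=1
t8.Δ0 w7=0 w5=1 w4=1 clk=0 w2=0 w1=1 w3=0 w6=0 w0=1
t8.Δ1 w7=0 w5=1 w4=1 clk=1 w2=0 w1=1 w3=0 w6=0 w0=1
t8.Δ2 w7=0 w5=1 w4=1 clk=1 w2=0 w1=1 w3=0 w6=0 w0=0
t8.Δ3 w7=0 w5=0 w4=1 clk=1 w2=0 w1=1 w3=0 w6=0 w0=0
t8.Δ4 w7=1 w5=0 w4=1 clk=1 w2=0 w1=1 w3=0 w6=0 w0=0
t8.Δ5 w7=1 w5=0 w4=1 clk=1 w2=0 w1=0 w3=0 w6=0 w0=0
t9.Δ0 w7=1 w5=0 w4=1 clk=1 w2=0 w1=0 w3=0 w6=0 w0=0
t9.Δ1 w7=1 w5=0 w4=1 clk=0 w2=0 w1=0 w3=0 w6=0 w0=0
t10.Δ0 w7=1 w5=0 w4=1 clk=0 w2=0 w1=0 w3=0 w6=0 w0=0
t10.Δ1 w7=1 w5=0 w4=1 clk=1 w2=0 w1=0 w3=0 w6=0 w0=0
t10.Δ2 w7=1 w5=0 w4=1 clk=1 w2=0 w1=0 w3=0 w6=0 w0=1
t10.Δ3 w7=1 w5=1 w4=1 clk=1 w2=0 w1=0 w3=0 w6=0 w0=1
t10.Δ4 w7=0 w5=1 w4=1 clk=1 w2=0 w1=0 w3=0 w6=0 w0=1
t10.Δ5 w7=0 w5=1 w4=1 clk=1 w2=0 w1=1 w3=0 w6=0 w0=1
t11.Δ0 w7=0 w5=1 w4=1 clk=1 w2=0 w1=1 w3=0 w6=0 w0=1
t11.Δ1 w7=0 w5=1 w4=1 clk=0 w2=0 w1=1 w3=0 w6=0 w0=1
t12.Δ0 w7=0 w5=1 w4=1 clk=0 w2=0 w1=1 w3=0 w6=0 w0=1
t12.Δ1 w7=0 w5=1 w4=1 clk=1 w2=0 w1=1 w3=0 w6=0 w0=1
t12.Δ2 w7=0 w5=1 w4=1 clk=1 w2=0 w1=1 w3=0 w6=0 w0=0
t12.Δ3 w7=0 w5=0 w4=1 clk=1 w2=0 w1=1 w3=0 w6=0 w0=0
t12.Δ4 w7=1 w5=0 w4=1 clk=1 w2=0 w1=1 w3=0 w6=0 w0=0
t12.Δ5 w7=1 w5=0 w4=1 clk=1 w2=0 w1=0 w3=0 w6=0 w0=0
t13.Δ0 w7=1 w5=0 w4=1 clk=1 w2=0 w1=0 w3=0 w6=0 w0=0
t13.Δ1 w7=1 w5=0 w4=1 clk=0 w2=0 w1=0 w3=0 w6=0 w0=0
t14.Δ0 w7=1 w5=0 w4=1 clk=0 w2=0 w1=0 w3=0 w6=0 w0=0
t14.Δ1 w7=1 w5=0 w4=1 clk=1 w2=0 w1=0 w3=0 w6=0 w0=0
t14.Δ2 w7=1 w5=0 w4=1 clk=1 w2=0 w1=0 w3=0 w6=0 w0=1
t14.Δ3 w7=1 w5=1 w4=1 clk=1 w2=0 w1=0 w3=0 w6=0 w0=1
t14.Δ4 w7=0 w5=1 w4=1 clk=1 w2=0 w1=0 w3=0 w6=0 w0=1
t14.Δ5 w7=0 w5=1 w4=1 clk=1 w2=0 w1=1 w3=0 w6=0 w0=1
t15.Δ0 w7=0 w5=1 w4=1 clk=1 w2=0 w1=1 w3=0 w6=0 w0=1
t15.Δ1 w7=0 w5=1 w4=1 clk=0 w2=0 w1=1 w3=0 w6=0 w0=1
t16.Δ0 w7=0 w5=1 w4=1 clk=0 w2=0 w1=1 w3=0 w6=0 w0=1
t16.Δ1 w7=0 w5=1 w4=1 clk=1 w2=0 w1=1 w3=0 w6=0 w0=1
t16.Δ2 w7=0 w5=1 w4=1 clk=1 w2=0 w1=1 w3=0 w6=0 w0=0
t16.Δ3 w7=0 w5=0 w4=1 clk=1 w2=0 w1=1 w3=0 w6=0 w0=0
t16.Δ4 w7=1 w5=0 w4=1 clk=1 w2=0 w1=1 w3=0 w6=0 w0=0
t16.Δ5 w7=1 w5=0 w4=1 clk=1 w2=0 w1=0 w3=0 w6=0 w0=0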